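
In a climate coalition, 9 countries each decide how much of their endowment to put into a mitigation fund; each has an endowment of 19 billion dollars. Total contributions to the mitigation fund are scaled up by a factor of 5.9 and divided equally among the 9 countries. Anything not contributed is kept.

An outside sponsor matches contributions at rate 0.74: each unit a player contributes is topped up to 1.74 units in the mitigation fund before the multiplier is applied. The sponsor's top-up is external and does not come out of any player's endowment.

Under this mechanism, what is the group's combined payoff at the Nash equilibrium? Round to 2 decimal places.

1755.49 billion dollars

Under the mechanism each unit contributed yields 5.9 × 1.74 / 9 = 1.1407 back to its contributor per unit of net cost, which exceeds 1, making full contribution the dominant choice for everyone.
At the Nash equilibrium everyone contributes 19. Group total payoff = 5.9 × 1.74 × 171 = 1755.49.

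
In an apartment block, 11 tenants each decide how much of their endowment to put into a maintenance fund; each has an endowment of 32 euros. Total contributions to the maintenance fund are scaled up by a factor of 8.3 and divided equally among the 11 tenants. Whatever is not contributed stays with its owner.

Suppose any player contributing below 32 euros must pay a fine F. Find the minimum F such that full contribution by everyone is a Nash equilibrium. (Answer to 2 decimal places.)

7.85 euros

Given the others contribute fully, the best deviation is to contribute 0 (any partial contribution still incurs the fine and gives up units whose private return 0.7545 is below 1).
Deviating from 32 to 0 saves 32 euros but forfeits the deviator's share of the drop in the maintenance fund: 8.3/11 × 32 = 24.15.
So the deviation gain is 32 − 24.15 = 7.85, and the fine must be at least 7.85 euros to wipe it out.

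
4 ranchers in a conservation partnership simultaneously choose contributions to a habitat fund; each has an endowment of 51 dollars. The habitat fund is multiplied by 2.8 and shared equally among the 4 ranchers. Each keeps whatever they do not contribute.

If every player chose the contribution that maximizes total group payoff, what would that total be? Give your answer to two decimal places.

Each contributed unit returns 2.800 to the group as a whole (0.7000 to each of 4 players), which exceeds 1, so the social optimum is full contribution: group total = 2.800 × 204 = 571.20.

571.20 dollars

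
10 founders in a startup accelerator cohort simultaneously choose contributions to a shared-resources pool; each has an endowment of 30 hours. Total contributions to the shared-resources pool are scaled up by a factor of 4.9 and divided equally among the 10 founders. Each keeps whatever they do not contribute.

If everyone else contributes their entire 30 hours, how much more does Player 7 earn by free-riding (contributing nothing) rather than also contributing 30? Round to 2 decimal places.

15.30 hours

Switching from a contribution of 30 to 0 lets Player 7 keep an extra 30 hours, but lowers the shared-resources pool by 30, which costs Player 7 their own share of that drop: 4.9/10 × 30 = 14.70.
Net gain = 30 − 14.70 = 15.30. The private return per contributed unit (0.4900) is below 1, so free-riding is indeed the best response regardless of what the others do.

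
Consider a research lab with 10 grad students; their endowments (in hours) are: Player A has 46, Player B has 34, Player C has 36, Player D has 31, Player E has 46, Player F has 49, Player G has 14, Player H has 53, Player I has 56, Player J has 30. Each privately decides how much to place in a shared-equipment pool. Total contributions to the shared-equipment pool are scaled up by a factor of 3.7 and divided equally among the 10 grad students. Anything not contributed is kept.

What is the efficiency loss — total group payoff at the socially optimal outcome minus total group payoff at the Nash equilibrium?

1066.50 hours

The private return per contributed unit is 3.7/10 = 0.3700 < 1 for every player regardless of endowment, so the Nash equilibrium is zero contribution and the group total is Σ E_j = 46 + 34 + 36 + 31 + 46 + 49 + 14 + 53 + 56 + 30 = 395.
Each contributed unit returns 3.700 to the group, so the social optimum is full contribution by everyone: group total = 3.700 × 395 = 1461.50.
Efficiency loss = (3.700 − 1) × 395 = 1066.50.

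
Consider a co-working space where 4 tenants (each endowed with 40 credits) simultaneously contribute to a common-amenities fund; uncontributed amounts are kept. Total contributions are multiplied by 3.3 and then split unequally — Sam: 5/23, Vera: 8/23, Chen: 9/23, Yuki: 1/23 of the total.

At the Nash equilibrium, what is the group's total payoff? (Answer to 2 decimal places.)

For player j, contributing a unit is worthwhile iff 3.3 × (j's share) ≥ 1, i.e. iff j's share is at least 0.3030.
Vera and Chen clear that bar, contributing 40 each; the remaining 2 contribute 0. Total contributed: 80.
The common-amenities fund pays out 3.3 × 80 = 264.00 in total (split across the unequal shares, but the aggregate is all that matters for the group sum).
The 2 free-riders keep 40 each, adding 80. Group total = 80 + 264.00 = 344.00.

344.00 credits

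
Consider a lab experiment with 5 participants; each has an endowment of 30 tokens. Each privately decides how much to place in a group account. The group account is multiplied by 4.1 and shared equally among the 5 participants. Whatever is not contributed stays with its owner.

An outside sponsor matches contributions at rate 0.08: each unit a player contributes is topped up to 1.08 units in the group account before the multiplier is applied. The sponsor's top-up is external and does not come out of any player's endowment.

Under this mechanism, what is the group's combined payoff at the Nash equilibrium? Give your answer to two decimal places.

150.00 tokens

The effective private return is 4.1 × 1.08 / 5 = 0.8856, which is still under 1, so the mechanism doesn't change anyone's dominant strategy: zero contribution.
Everyone keeps their endowment and the group total is 5 × 30 = 150.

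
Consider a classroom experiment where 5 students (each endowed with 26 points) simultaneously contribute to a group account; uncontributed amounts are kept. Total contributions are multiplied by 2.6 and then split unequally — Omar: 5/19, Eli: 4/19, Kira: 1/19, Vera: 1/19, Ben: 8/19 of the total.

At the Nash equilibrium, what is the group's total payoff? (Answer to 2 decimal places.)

171.60 points

For player j, contributing a unit is worthwhile iff 2.6 × (j's share) ≥ 1, i.e. iff j's share is at least 0.3846.
The only share above 0.3846 is Ben's 8/19, contributing 26; the remaining 4 contribute 0. Total contributed: 26.
The group account pays out 2.6 × 26 = 67.60 in total (split across the unequal shares, but the aggregate is all that matters for the group sum).
The 4 free-riders keep 26 each, adding 104. Group total = 104 + 67.60 = 171.60.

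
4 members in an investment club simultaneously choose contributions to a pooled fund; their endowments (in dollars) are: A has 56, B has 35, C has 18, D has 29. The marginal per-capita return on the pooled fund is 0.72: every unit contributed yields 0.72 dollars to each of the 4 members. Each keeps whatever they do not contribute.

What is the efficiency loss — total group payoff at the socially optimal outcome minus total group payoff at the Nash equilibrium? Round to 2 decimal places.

259.44 dollars

The private return per contributed unit is 0.72 < 1 for everyone, so the Nash equilibrium is zero contribution and the group total is Σ E_j = 56 + 35 + 18 + 29 = 138.
Each contributed unit returns 2.880 to the group, so the social optimum is full contribution by everyone: group total = 2.880 × 138 = 397.44.
Efficiency loss = (2.880 − 1) × 138 = 259.44.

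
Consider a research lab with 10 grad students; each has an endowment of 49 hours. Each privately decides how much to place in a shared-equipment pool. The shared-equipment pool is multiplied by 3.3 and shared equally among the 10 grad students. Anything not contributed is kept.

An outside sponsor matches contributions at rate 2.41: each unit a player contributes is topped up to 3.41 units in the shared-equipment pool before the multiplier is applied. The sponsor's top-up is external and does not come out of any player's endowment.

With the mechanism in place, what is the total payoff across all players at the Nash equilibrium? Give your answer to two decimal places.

5513.97 hours

Under the mechanism each unit contributed yields 3.3 × 3.41 / 10 = 1.1253 back to its contributor per unit of net cost, which exceeds 1, making full contribution the dominant choice for everyone.
At the Nash equilibrium everyone contributes 49. Group total payoff = 3.3 × 3.41 × 490 = 5513.97.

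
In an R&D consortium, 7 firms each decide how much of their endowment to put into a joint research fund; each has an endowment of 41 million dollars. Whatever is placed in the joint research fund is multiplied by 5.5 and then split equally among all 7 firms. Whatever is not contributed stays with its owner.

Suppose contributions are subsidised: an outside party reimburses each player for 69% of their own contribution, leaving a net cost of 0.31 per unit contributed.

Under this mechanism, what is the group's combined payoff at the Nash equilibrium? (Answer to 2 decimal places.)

1776.53 million dollars

The effective private return per unit is now (5.5/7) / 0.31 = 2.5346 > 1, so every player's dominant strategy flips to full contribution.
So the Nash equilibrium is full contribution by all 7; the group earns 7 × (41 × 0.69 + 5.5 × 41) = 1776.53.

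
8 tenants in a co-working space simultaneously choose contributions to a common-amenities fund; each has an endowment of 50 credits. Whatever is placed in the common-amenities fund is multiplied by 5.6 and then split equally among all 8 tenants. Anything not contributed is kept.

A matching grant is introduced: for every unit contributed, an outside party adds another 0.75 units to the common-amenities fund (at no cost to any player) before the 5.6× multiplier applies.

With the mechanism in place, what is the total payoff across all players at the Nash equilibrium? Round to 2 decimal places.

3920.00 credits

The effective private return per unit is now 5.6 × 1.75 / 8 = 1.2250 > 1, so every player's dominant strategy flips to full contribution.
So the Nash equilibrium is full contribution by all 8; the group earns 5.6 × 1.75 × 400 = 3920.00.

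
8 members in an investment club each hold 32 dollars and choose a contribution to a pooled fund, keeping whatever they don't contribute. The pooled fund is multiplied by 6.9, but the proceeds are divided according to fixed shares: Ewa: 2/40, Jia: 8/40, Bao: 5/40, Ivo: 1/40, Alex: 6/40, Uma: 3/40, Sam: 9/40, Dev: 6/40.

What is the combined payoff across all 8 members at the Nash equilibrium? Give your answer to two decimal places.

Each unit j contributes comes back to j as 6.9 × (j's share), so j prefers to contribute only if that share exceeds 1/6.9 = 0.1449; otherwise keeping the unit dominates.
Jia, Alex, Sam and Dev clear that bar, contributing 32 each; the remaining 4 contribute 0. Total contributed: 128.
The pooled fund pays out 6.9 × 128 = 883.20 in total (split across the unequal shares, but the aggregate is all that matters for the group sum).
The 4 free-riders keep 32 each, adding 128. Group total = 128 + 883.20 = 1011.20.

1011.20 dollars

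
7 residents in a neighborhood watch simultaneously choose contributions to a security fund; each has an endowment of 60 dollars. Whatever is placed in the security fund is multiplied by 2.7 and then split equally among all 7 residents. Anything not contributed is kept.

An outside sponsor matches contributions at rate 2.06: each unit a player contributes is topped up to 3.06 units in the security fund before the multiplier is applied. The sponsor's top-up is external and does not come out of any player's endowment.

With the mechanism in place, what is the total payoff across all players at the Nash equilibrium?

3470.04 dollars

With the mechanism, a contributed unit returns 2.7 × 3.06 / 7 = 1.1803 per unit of net cost to the contributor — now above 1 — so contributing fully is weakly dominant for every player.
So the Nash equilibrium is full contribution by all 7; the group earns 2.7 × 3.06 × 420 = 3470.04.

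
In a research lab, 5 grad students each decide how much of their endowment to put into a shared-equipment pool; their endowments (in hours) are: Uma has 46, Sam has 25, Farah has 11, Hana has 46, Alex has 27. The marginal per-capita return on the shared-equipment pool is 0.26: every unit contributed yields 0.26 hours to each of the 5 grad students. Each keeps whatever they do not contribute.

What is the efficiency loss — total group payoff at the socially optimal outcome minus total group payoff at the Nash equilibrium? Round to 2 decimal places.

The private return per contributed unit is 0.26 < 1 for everyone, so the Nash equilibrium is zero contribution and the group total is Σ E_j = 46 + 25 + 11 + 46 + 27 = 155.
Each contributed unit returns 1.300 to the group, so the social optimum is full contribution by everyone: group total = 1.300 × 155 = 201.50.
Efficiency loss = (1.300 − 1) × 155 = 46.50.

46.50 hours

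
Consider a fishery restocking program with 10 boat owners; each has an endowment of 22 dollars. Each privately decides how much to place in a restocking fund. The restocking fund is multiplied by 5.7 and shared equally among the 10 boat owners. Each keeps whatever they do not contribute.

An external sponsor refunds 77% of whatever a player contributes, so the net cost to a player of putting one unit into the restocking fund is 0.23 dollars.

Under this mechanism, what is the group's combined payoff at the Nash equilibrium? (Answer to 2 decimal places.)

Under the mechanism each unit contributed yields (5.7/10) / 0.23 = 2.4783 back to its contributor per unit of net cost, which exceeds 1, making full contribution the dominant choice for everyone.
So the Nash equilibrium is full contribution by all 10; the group earns 10 × (22 × 0.77 + 5.7 × 22) = 1423.40.

1423.40 dollars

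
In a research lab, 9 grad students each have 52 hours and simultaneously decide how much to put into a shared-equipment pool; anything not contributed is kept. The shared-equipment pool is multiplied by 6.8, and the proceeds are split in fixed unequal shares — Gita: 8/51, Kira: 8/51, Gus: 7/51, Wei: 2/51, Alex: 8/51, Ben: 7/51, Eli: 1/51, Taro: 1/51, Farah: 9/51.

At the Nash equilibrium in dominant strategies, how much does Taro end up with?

79.73 hours

Each unit j contributes comes back to j as 6.8 × (j's share), so j prefers to contribute only if that share exceeds 1/6.8 = 0.1471; otherwise keeping the unit dominates.
Gita, Kira, Alex and Farah clear that bar, contributing 52 each; the remaining 5 contribute 0. Total contributed: 208.
Taro keeps 52 and receives 6.8 × 208 × 1/51 = 27.73 from the shared-equipment pool, for a payoff of 79.73.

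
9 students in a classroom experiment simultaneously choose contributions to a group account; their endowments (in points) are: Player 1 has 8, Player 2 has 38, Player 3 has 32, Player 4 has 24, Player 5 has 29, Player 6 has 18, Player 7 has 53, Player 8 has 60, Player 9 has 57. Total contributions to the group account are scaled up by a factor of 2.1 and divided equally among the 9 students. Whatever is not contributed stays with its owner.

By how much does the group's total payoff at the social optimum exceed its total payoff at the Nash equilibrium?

350.90 points

The private return per contributed unit is 2.1/9 = 0.2333 < 1 for every player regardless of endowment, so the Nash equilibrium is zero contribution and the group total is Σ E_j = 8 + 38 + 32 + 24 + 29 + 18 + 53 + 60 + 57 = 319.
Each contributed unit returns 2.100 to the group, so the social optimum is full contribution by everyone: group total = 2.100 × 319 = 669.90.
Efficiency loss = (2.100 − 1) × 319 = 350.90.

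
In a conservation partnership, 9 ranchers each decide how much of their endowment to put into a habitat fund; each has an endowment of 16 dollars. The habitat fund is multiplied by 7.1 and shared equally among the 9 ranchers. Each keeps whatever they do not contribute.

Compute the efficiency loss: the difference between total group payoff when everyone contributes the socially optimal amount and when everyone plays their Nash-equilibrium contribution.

878.40 dollars

Each contributed unit returns 7.1/9 = 0.7889 to its contributor — below 1 — so contributing 0 is dominant for every player. At the Nash equilibrium everyone keeps their 16, and the group total is 9 × 16 = 144.
Each contributed unit returns 7.100 to the group as a whole (0.7889 to each of 9 players), which exceeds 1, so the social optimum is full contribution: group total = 7.100 × 144 = 1022.40.
Efficiency loss = 1022.40 − 144 = 878.40.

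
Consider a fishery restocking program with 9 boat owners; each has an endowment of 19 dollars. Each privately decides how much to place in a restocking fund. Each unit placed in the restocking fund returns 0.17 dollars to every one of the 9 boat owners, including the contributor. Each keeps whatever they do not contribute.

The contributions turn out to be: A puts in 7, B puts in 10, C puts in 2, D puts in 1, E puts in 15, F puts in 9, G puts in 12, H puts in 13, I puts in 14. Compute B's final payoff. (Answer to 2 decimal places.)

23.11 dollars

Total contributed: 7 + 10 + 2 + 1 + 15 + 9 + 12 + 13 + 14 = 83.
Each receives 0.17 × 83 = 14.11 from the restocking fund.
B keeps 19 − 10 = 9, so B's payoff is 9 + 14.11 = 23.11.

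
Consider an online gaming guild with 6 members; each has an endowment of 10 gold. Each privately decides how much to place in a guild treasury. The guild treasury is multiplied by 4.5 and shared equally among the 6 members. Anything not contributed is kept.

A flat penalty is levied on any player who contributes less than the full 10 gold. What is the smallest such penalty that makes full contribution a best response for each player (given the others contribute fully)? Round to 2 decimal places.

2.50 gold

Given the others contribute fully, the best deviation is to contribute 0 (any partial contribution still incurs the fine and gives up units whose private return 0.7500 is below 1).
Deviating from 10 to 0 saves 10 gold but forfeits the deviator's share of the drop in the guild treasury: 4.5/6 × 10 = 7.50.
So the deviation gain is 10 − 7.50 = 2.50, and the fine must be at least 2.50 gold to wipe it out.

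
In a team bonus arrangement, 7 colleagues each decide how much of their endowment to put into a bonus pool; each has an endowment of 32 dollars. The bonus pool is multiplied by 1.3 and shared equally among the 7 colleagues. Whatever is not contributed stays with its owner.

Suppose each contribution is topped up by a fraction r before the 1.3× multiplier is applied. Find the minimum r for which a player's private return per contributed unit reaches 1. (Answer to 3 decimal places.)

With matching at rate r, one contributed unit becomes (1 + r) in the bonus pool and returns 1.3 × (1 + r) / 7 to the contributor.
Setting this equal to 1: 1 + r = 7/1.3 = 5.3846.
So the minimum matching rate is r = 5.3846 − 1 = 4.385.

4.385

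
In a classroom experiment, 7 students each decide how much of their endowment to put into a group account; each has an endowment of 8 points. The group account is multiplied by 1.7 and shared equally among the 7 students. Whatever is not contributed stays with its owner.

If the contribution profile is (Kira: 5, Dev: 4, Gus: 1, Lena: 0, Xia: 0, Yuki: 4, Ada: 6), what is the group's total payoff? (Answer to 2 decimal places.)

70.00 points

Total contributed: 5 + 4 + 1 + 0 + 0 + 4 + 6 = 20; total kept: 7 × 8 − 20 = 36.
The group account pays out 1.7 × 20 = 34.00 in aggregate.
Group total = 36 + 34.00 = 70.00.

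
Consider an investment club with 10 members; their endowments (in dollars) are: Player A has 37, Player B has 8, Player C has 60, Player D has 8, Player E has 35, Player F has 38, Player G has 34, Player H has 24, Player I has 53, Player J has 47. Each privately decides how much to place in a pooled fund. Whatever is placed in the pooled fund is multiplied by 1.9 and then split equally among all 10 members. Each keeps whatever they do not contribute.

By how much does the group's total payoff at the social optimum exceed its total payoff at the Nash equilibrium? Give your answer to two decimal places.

309.60 dollars

The private return per contributed unit is 1.9/10 = 0.1900 < 1 for every player regardless of endowment, so the Nash equilibrium is zero contribution and the group total is Σ E_j = 37 + 8 + 60 + 8 + 35 + 38 + 34 + 24 + 53 + 47 = 344.
Each contributed unit returns 1.900 to the group, so the social optimum is full contribution by everyone: group total = 1.900 × 344 = 653.60.
Efficiency loss = (1.900 − 1) × 344 = 309.60.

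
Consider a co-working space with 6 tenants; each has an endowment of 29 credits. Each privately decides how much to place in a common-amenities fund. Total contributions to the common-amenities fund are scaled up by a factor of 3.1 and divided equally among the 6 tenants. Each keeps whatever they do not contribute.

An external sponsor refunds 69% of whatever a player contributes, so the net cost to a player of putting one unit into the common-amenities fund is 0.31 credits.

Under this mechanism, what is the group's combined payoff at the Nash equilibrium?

659.46 credits

Under the mechanism each unit contributed yields (3.1/6) / 0.31 = 1.6667 back to its contributor per unit of net cost, which exceeds 1, making full contribution the dominant choice for everyone.
At the Nash equilibrium everyone contributes 29. Group total payoff = 6 × (29 × 0.69 + 3.1 × 29) = 659.46.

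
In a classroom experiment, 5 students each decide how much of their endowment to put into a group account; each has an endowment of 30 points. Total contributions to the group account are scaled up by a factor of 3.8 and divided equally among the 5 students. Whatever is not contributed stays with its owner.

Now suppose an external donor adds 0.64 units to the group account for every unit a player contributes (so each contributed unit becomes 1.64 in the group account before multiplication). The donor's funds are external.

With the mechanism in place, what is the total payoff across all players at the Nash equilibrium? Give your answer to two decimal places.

The effective private return per unit is now 3.8 × 1.64 / 5 = 1.2464 > 1, so every player's dominant strategy flips to full contribution.
So the Nash equilibrium is full contribution by all 5; the group earns 3.8 × 1.64 × 150 = 934.80.

934.80 points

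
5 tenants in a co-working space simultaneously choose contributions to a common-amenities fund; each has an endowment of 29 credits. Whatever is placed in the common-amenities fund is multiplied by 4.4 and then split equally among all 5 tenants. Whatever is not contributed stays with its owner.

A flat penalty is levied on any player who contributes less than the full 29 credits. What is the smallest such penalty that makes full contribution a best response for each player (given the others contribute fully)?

3.48 credits

Given the others contribute fully, the best deviation is to contribute 0 (any partial contribution still incurs the fine and gives up units whose private return 0.8800 is below 1).
Deviating from 29 to 0 saves 29 credits but forfeits the deviator's share of the drop in the common-amenities fund: 4.4/5 × 29 = 25.52.
So the deviation gain is 29 − 25.52 = 3.48, and the fine must be at least 3.48 credits to wipe it out.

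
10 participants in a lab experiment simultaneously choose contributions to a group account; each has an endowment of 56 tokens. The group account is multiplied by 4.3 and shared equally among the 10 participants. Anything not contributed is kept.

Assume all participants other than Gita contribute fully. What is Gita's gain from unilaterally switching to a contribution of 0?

31.92 tokens

Switching from a contribution of 56 to 0 lets Gita keep an extra 56 tokens, but lowers the group account by 56, which costs Gita their own share of that drop: 4.3/10 × 56 = 24.08.
Net gain = 56 − 24.08 = 31.92. The private return per contributed unit (0.4300) is below 1, so free-riding is indeed the best response regardless of what the others do.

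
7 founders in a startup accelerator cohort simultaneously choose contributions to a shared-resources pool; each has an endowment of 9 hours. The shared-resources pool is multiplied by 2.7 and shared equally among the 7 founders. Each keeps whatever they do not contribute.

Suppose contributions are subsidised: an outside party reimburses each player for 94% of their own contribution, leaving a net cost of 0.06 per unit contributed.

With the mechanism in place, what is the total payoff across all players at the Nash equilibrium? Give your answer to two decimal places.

With the mechanism, a contributed unit returns (2.7/7) / 0.06 = 6.4286 per unit of net cost to the contributor — now above 1 — so contributing fully is weakly dominant for every player.
At the Nash equilibrium everyone contributes 9. Group total payoff = 7 × (9 × 0.94 + 2.7 × 9) = 229.32.

229.32 hours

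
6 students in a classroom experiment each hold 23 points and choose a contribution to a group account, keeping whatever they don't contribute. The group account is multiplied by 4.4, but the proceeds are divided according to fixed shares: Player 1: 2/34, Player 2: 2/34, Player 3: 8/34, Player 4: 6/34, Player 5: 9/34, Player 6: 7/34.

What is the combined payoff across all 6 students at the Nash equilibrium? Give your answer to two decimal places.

294.40 points

Each unit j contributes comes back to j as 4.4 × (j's share), so j prefers to contribute only if that share exceeds 1/4.4 = 0.2273; otherwise keeping the unit dominates.
Player 3 and Player 5 are above the threshold, contributing 23 each; the remaining 4 contribute 0. Total contributed: 46.
The group account pays out 4.4 × 46 = 202.40 in total (split across the unequal shares, but the aggregate is all that matters for the group sum).
The 4 free-riders keep 23 each, adding 92. Group total = 92 + 202.40 = 294.40.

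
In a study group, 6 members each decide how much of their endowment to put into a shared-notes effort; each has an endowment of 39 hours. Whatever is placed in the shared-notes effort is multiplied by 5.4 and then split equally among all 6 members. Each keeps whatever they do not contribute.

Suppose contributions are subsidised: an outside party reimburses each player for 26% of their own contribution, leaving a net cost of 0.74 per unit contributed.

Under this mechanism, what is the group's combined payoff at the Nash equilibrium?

1324.44 hours

The effective private return per unit is now (5.4/6) / 0.74 = 1.2162 > 1, so every player's dominant strategy flips to full contribution.
So the Nash equilibrium is full contribution by all 6; the group earns 6 × (39 × 0.26 + 5.4 × 39) = 1324.44.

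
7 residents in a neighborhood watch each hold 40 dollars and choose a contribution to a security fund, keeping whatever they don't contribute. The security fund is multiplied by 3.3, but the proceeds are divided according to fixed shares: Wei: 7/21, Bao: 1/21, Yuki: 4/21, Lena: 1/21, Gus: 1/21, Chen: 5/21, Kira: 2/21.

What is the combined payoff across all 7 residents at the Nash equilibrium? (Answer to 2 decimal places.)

372.00 dollars

A player with share s gets back 3.3·s per unit contributed, so full contribution is dominant for anyone with s > 1/3.3 = 0.3030 and zero contribution is dominant for anyone below.
Wei alone (share 7/21) is above the threshold, contributing 40; the remaining 6 contribute 0. Total contributed: 40.
The security fund pays out 3.3 × 40 = 132.00 in total (split across the unequal shares, but the aggregate is all that matters for the group sum).
The 6 free-riders keep 40 each, adding 240. Group total = 240 + 132.00 = 372.00.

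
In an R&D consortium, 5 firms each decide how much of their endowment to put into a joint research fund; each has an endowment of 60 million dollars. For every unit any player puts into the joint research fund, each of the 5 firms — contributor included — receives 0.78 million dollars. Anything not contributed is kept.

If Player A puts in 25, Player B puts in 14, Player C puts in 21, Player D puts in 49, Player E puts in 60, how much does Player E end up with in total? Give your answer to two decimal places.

131.82 million dollars

Total contributed: 25 + 14 + 21 + 49 + 60 = 169.
Each receives 0.78 × 169 = 131.82 from the joint research fund.
Player E keeps 60 − 60 = 0, so Player E's payoff is 0 + 131.82 = 131.82.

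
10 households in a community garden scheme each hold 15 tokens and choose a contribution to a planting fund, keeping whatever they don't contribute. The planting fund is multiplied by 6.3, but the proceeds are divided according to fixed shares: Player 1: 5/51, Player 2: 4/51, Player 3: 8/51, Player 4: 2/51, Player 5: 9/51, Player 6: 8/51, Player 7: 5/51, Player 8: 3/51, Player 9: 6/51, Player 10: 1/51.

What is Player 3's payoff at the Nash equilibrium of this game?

A player with share s gets back 6.3·s per unit contributed, so full contribution is dominant for anyone with s > 1/6.3 = 0.1587 and zero contribution is dominant for anyone below.
Player 5 alone (share 9/51) is above the threshold, contributing 15; the remaining 9 contribute 0. Total contributed: 15.
Player 3 keeps 15 and receives 6.3 × 15 × 8/51 = 14.82 from the planting fund, for a payoff of 29.82.

29.82 tokens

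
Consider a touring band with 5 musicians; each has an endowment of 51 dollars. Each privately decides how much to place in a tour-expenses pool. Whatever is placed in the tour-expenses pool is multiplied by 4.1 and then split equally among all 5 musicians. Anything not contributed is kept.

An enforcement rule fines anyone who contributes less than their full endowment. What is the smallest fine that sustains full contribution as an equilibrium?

Given the others contribute fully, the best deviation is to contribute 0 (any partial contribution still incurs the fine and gives up units whose private return 0.8200 is below 1).
Deviating from 51 to 0 saves 51 dollars but forfeits the deviator's share of the drop in the tour-expenses pool: 4.1/5 × 51 = 41.82.
So the deviation gain is 51 − 41.82 = 9.18, and the fine must be at least 9.18 dollars to wipe it out.

9.18 dollars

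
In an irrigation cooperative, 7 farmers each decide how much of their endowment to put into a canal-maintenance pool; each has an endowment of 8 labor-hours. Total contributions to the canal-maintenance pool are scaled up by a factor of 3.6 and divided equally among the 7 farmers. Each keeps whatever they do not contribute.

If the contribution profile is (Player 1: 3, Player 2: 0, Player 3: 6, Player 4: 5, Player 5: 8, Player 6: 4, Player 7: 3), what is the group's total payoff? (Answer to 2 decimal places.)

131.40 labor-hours

Total contributed: 3 + 0 + 6 + 5 + 8 + 4 + 3 = 29; total kept: 7 × 8 − 29 = 27.
The canal-maintenance pool pays out 3.6 × 29 = 104.40 in aggregate.
Group total = 27 + 104.40 = 131.40.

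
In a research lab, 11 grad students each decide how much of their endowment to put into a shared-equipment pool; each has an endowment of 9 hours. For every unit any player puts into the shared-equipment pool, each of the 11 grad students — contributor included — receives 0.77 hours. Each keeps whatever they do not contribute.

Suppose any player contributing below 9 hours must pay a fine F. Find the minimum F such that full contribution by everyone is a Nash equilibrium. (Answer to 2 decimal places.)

Given the others contribute fully, the best deviation is to contribute 0 (any partial contribution still incurs the fine and gives up units whose private return 0.77 is below 1).
Deviating from 9 to 0 saves 9 hours but forfeits the deviator's share of the drop in the shared-equipment pool: 0.77 × 9 = 6.93.
So the deviation gain is 9 − 6.93 = 2.07, and the fine must be at least 2.07 hours to wipe it out.

2.07 hours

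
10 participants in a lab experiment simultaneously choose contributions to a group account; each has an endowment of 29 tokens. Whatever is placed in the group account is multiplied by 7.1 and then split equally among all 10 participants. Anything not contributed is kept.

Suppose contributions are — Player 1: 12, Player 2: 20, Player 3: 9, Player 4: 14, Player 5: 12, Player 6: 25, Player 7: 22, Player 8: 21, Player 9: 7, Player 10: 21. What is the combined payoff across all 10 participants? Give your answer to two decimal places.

Total contributed: 12 + 20 + 9 + 14 + 12 + 25 + 22 + 21 + 7 + 21 = 163; total kept: 10 × 29 − 163 = 127.
The group account pays out 7.1 × 163 = 1157.30 in aggregate.
Group total = 127 + 1157.30 = 1284.30.

1284.30 tokens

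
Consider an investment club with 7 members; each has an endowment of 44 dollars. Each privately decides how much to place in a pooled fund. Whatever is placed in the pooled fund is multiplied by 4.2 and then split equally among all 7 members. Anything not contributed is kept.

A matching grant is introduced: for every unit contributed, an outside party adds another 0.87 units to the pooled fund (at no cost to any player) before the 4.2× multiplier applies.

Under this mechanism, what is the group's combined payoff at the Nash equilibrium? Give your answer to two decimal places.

With the mechanism, a contributed unit returns 4.2 × 1.87 / 7 = 1.1220 per unit of net cost to the contributor — now above 1 — so contributing fully is weakly dominant for every player.
At the Nash equilibrium everyone contributes 44. Group total payoff = 4.2 × 1.87 × 308 = 2419.03.

2419.03 dollars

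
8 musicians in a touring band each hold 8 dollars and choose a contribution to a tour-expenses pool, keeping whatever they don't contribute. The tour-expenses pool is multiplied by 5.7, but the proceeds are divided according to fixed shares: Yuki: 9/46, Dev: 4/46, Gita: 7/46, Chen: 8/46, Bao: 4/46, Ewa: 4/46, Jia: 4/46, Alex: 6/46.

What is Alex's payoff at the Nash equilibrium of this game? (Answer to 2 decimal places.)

Player j's private return per contributed unit is 5.7 × (j's share). Contributing is weakly dominant for j when that share is at least 1/5.7 = 0.1754, and contributing 0 is dominant otherwise.
The only share above 0.1754 is Yuki's 9/46, contributing 8; the remaining 7 contribute 0. Total contributed: 8.
Alex keeps 8 and receives 5.7 × 8 × 6/46 = 5.95 from the tour-expenses pool, for a payoff of 13.95.

13.95 dollars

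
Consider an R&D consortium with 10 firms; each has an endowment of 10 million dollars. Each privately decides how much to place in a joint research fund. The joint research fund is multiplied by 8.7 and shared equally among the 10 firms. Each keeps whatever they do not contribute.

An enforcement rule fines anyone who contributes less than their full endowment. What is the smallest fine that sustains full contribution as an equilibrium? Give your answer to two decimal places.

Given the others contribute fully, the best deviation is to contribute 0 (any partial contribution still incurs the fine and gives up units whose private return 0.8700 is below 1).
Deviating from 10 to 0 saves 10 million dollars but forfeits the deviator's share of the drop in the joint research fund: 8.7/10 × 10 = 8.70.
So the deviation gain is 10 − 8.70 = 1.30, and the fine must be at least 1.30 million dollars to wipe it out.

1.30 million dollars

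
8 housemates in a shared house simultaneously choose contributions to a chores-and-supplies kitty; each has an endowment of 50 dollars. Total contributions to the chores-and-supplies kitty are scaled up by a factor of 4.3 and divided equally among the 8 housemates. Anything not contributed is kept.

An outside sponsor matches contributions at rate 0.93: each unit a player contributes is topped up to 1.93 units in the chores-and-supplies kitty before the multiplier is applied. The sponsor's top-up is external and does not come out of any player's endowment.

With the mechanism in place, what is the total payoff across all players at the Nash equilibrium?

Under the mechanism each unit contributed yields 4.3 × 1.93 / 8 = 1.0374 back to its contributor per unit of net cost, which exceeds 1, making full contribution the dominant choice for everyone.
So the Nash equilibrium is full contribution by all 8; the group earns 4.3 × 1.93 × 400 = 3319.60.

3319.60 dollars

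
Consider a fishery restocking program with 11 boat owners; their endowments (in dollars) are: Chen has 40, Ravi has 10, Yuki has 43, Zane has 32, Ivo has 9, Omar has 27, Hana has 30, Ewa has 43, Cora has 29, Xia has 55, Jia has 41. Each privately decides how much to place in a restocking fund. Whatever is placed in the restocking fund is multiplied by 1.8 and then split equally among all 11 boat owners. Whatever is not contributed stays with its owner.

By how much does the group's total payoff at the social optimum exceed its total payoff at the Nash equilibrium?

The private return per contributed unit is 1.8/11 = 0.1636 < 1 for every player regardless of endowment, so the Nash equilibrium is zero contribution and the group total is Σ E_j = 40 + 10 + 43 + 32 + 9 + 27 + 30 + 43 + 29 + 55 + 41 = 359.
Each contributed unit returns 1.800 to the group, so the social optimum is full contribution by everyone: group total = 1.800 × 359 = 646.20.
Efficiency loss = (1.800 − 1) × 359 = 287.20.

287.20 dollars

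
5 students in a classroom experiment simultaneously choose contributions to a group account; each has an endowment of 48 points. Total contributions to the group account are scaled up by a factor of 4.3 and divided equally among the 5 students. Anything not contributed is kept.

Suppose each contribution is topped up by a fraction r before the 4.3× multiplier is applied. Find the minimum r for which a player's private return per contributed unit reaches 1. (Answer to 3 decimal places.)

0.163

With matching at rate r, one contributed unit becomes (1 + r) in the group account and returns 4.3 × (1 + r) / 5 to the contributor.
Setting this equal to 1: 1 + r = 5/4.3 = 1.1628.
So the minimum matching rate is r = 1.1628 − 1 = 0.163.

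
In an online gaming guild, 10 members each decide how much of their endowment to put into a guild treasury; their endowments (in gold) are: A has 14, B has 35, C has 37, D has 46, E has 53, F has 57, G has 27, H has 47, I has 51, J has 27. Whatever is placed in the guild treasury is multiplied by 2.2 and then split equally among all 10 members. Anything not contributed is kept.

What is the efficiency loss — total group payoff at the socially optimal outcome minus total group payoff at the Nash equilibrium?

472.80 gold

The private return per contributed unit is 2.2/10 = 0.2200 < 1 for every player regardless of endowment, so the Nash equilibrium is zero contribution and the group total is Σ E_j = 14 + 35 + 37 + 46 + 53 + 57 + 27 + 47 + 51 + 27 = 394.
Each contributed unit returns 2.200 to the group, so the social optimum is full contribution by everyone: group total = 2.200 × 394 = 866.80.
Efficiency loss = (2.200 − 1) × 394 = 472.80.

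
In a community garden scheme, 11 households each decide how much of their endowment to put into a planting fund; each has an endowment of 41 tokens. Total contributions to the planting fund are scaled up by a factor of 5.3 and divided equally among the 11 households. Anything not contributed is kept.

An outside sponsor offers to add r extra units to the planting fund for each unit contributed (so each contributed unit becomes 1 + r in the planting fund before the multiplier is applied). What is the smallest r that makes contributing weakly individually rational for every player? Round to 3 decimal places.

1.075

With matching at rate r, one contributed unit becomes (1 + r) in the planting fund and returns 5.3 × (1 + r) / 11 to the contributor.
Setting this equal to 1: 1 + r = 11/5.3 = 2.0755.
So the minimum matching rate is r = 2.0755 − 1 = 1.075.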